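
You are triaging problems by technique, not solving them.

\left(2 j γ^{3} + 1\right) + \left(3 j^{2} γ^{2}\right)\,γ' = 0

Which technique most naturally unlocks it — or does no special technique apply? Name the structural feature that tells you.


Diagnosis: the exact-equation method — 2 j γ^{3} + 1 and 3 j^{2} γ^{2} pass the exactness check on the nose, so no integrating factor in j or γ is needed at all.


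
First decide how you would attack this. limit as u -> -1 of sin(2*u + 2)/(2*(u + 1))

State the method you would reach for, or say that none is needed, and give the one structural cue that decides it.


Diagnosis: l'Hôpital's rule (0/0) — substituting -1 gives 0 over 0; differentiate top and bottom once and re-evaluate. Known elementary limits would finish this too — the rule just bypasses the case analysis.


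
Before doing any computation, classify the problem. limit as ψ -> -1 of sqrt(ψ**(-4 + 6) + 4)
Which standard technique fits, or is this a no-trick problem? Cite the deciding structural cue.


Technique: no special technique — no denominator vanishes and nothing blows up at -1: direct substitution is the whole computation.


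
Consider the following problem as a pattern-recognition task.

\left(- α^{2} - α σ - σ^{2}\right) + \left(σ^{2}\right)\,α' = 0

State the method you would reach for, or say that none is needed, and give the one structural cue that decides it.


Best approach: the homogeneous substitution — the slope's numerator and denominator share total degree; set v = α/σ and the equation drops to separable form.


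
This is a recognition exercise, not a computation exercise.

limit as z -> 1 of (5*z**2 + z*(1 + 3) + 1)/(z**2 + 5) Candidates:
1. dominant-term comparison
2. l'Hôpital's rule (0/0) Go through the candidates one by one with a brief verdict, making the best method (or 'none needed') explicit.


Method: no special technique — the expression is continuous at 1 — substitute and evaluate; no indeterminate form appears.
- dominant-term comparison: no dominant power emerges to decide the limit by degree comparison.
- l'Hôpital's rule (0/0) — substituting the point produces a determinate value, not a 0 over 0 clash.


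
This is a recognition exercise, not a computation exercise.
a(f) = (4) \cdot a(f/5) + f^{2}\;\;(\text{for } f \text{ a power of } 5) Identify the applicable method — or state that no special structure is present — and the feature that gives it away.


Diagnosis: the master substitution — the argument shrinks by the factor 5, so measure the index on a logarithmic scale and the recursion becomes a shift.


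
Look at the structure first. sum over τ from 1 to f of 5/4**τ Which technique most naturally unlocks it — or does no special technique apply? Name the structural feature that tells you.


Diagnosis: the geometric series formula — consecutive terms stand in a fixed index-free ratio — the geometric sum formula closes it.


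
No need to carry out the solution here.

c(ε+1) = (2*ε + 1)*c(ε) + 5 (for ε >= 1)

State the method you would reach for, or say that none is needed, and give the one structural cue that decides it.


Best approach: a summation factor — first-order linear but the coefficient 2*ε + 1 moves with the index — divide by the cumulative product and telescope.


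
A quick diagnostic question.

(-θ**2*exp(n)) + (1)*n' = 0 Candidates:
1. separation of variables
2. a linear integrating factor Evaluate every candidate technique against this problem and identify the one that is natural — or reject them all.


Technique: separation of variables — solved for the derivative, the right side factors as θ**2 times exp(n) — all θ-dependence separates from all n-dependence.
- separation of variables: yes — fits the structure here.
- a linear integrating factor: a nonlinear term in the unknown puts this outside the integrating-factor template.


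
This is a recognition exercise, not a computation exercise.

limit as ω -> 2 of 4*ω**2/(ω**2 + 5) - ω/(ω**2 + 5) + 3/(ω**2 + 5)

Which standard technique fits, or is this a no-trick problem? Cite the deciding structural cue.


Diagnosis: no special technique — nothing blocks direct substitution at 2: plug in and finish.


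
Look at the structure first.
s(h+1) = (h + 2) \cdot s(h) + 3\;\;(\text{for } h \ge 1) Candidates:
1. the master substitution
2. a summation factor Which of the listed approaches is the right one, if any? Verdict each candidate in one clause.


Best approach: a summation factor — it is first-order linear but the coefficient h + 2 depends on the index, so multiply through by a summation factor to telescope it.
- the master substitution — with no divided-index recursive call, reindexing by powers of a base buys nothing.
- a summation factor: yes, a natural case for it.


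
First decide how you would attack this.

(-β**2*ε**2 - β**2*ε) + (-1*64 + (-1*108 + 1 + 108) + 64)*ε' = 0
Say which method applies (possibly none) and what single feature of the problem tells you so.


Method: separation of variables — one side of the product carries the independent variable, the other the unknown — the textbook separation shape. Rearranged, this also fits the Bernoulli template directly; separation reads the product structure as given.


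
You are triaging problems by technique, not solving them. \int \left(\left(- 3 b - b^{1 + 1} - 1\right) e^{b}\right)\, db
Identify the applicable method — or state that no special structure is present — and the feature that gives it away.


Diagnosis: integration by parts — a polynomial factor (- 3 b - b^{1 + 1} - 1) multiplies e^{b}; differentiating (- 3 b - b^{1 + 1} - 1) lowers its degree while e^{b} integrates cleanly, so parts wins.


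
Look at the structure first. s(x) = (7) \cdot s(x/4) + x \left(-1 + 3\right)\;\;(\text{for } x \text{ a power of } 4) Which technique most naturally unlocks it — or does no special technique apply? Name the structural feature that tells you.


Diagnosis: the master substitution — the argument contracts 4-fold per step: reindex x exponentially and solve the linear recurrence in the new index.


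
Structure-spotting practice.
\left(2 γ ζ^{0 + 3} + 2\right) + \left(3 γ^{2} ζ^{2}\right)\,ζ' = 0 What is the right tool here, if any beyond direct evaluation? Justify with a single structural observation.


Method: the exact-equation method — equality of cross partials is the green light — assemble the potential function term by term.


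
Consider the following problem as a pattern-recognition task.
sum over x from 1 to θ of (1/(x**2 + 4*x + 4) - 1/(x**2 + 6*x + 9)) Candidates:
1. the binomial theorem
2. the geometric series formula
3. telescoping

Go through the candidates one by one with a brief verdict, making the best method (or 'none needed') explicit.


Technique: telescoping — the summand is 1/(x**2 + 4*x + 4) minus the same expression shifted by one, so consecutive terms cancel in pairs.
- the binomial theorem: no binomial coefficients pair up with complementary powers here.
- the geometric series formula: the term-to-term ratio drifts with the index — the one thing the geometric formula cannot absorb.
- telescoping — yes, a natural case for it.


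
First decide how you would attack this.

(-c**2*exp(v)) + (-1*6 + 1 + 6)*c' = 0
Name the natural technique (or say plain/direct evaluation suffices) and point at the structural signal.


Best approach: separation of variables — the slope splits multiplicatively: exp(v) carrying all v-dependence times c**2 carrying all c-dependence — separate and integrate.


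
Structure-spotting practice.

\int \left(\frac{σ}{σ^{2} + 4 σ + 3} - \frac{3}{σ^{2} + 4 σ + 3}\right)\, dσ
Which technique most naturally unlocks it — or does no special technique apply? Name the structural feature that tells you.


Method: partial fractions — σ^{2} + 4 σ + 3 splits into linear pieces, so the quotient is a sum of simple fractions — decompose before integrating.


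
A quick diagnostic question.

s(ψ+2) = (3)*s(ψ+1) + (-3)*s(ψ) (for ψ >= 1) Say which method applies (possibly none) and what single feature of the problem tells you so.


Verdict: the characteristic-root method — no index-dependence in the weights and nothing inhomogeneous: classic characteristic-equation setup.


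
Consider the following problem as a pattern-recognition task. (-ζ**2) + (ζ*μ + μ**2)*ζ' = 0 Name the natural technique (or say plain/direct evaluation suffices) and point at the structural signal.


Technique: the homogeneous substitution — the slope's numerator and denominator share total degree; set v = ζ/μ and the equation drops to separable form. This can also be massaged into Bernoulli form (the roles of the variables may need exchanging); the homogeneous substitution avoids that setup.


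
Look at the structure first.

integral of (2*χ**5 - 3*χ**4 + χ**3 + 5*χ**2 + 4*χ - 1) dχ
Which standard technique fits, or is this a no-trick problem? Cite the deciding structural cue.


Best approach: no special technique — a term-by-term power-rule job in χ; no substitution or rearrangement earns its keep here.


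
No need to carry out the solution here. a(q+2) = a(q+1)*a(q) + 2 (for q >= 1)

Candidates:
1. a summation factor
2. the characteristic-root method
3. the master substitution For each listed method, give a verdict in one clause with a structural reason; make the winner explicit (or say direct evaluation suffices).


Method: no special technique — nonlinear feedback in the recursion rules out every root- or factor-based technique.
- a summation factor: the recursion is nonlinear — outside the first-order linear family a summation factor addresses.
- the characteristic-root method: the recursion is nonlinear in the sequence values, so no linear-modes ansatz applies.
- the master substitution — this is shift-type recursion, outside the divide-and-conquer template.


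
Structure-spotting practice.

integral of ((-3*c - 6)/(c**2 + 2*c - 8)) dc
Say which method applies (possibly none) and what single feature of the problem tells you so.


Diagnosis: partial fractions — once c**2 + 2*c - 8 is factored, each root contributes a simple-fraction term; integrate them one at a time.


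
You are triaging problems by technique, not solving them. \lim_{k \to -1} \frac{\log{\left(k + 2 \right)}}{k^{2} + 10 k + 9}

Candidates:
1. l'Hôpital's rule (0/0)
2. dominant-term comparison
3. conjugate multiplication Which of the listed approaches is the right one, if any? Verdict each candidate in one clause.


Diagnosis: l'Hôpital's rule (0/0) — numerator and denominator both vanish at -1 — a genuine 0/0 form, which is exactly when l'Hôpital applies. One could equally expand both pieces locally and compare leading terms; the rule does that in one stroke.
- l'Hôpital's rule (0/0): a fit — the right tool for this form.
- dominant-term comparison: no dominant-degree comparison decides it.
- conjugate multiplication — multiplying by a conjugate would not remove any indeterminacy here.


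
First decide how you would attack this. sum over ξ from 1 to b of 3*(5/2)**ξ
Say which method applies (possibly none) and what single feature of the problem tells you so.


Best approach: the geometric series formula — consecutive terms stand in a fixed index-free ratio — the geometric sum formula closes it.


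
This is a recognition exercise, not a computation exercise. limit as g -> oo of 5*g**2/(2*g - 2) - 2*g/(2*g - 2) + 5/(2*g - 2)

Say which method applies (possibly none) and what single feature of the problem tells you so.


Best approach: dominant-term comparison — divide by the highest power of g present: lower-order terms vanish and the dominant ratio remains. l'Hôpital's at-infinity variant applies to the expression viewed as a single quotient; the leading-term comparison is the direct route.


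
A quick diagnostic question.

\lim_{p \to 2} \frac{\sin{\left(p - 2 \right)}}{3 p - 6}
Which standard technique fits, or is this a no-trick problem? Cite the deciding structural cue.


Verdict: l'Hôpital's rule (0/0) — both numerator and denominator vanish at 2: the genuine 0/0 indeterminate that l'Hôpital exists for. Known elementary limits would finish this too — the rule just bypasses the case analysis.


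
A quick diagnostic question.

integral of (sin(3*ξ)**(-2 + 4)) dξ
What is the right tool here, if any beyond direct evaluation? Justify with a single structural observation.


Diagnosis: a trigonometric identity — reduce sin(3*ξ)**(-2 + 4) with the power-reduction formula and the integral becomes first-degree trigonometry.


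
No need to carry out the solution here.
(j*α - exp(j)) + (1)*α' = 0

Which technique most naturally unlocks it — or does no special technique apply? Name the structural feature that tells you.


Diagnosis: a linear integrating factor — linear in the unknown with genuine forcing: multiply through by the exponential of the integrated coefficient and the left side closes into one derivative.


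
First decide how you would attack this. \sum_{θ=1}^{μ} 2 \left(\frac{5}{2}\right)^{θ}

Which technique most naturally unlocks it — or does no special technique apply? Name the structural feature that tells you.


Method: the geometric series formula — each term is \frac{5}{2} times the previous one, so the geometric-series formula applies directly.


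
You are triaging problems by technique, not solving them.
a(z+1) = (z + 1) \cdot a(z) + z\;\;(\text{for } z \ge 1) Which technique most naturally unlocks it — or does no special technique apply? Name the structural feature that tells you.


Diagnosis: a summation factor — one-term recursion with variable weight z + 1 is solved by product normalization, not by root-finding.


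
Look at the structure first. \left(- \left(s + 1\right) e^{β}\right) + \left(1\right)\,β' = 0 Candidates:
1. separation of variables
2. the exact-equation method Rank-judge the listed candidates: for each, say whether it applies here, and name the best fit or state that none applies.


Method: separation of variables — all dependence on the two variables factors apart, the defining separable shape.
- separation of variables — a fit — the right tool for this form.
- the exact-equation method — exactness fails on the nose — the mixed partials do not match.


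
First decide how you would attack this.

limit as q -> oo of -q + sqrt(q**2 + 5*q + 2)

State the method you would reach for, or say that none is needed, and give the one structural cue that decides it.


Best approach: conjugate multiplication — two divergent pieces with a minus sign between them and a radical in the mix: rationalize sqrt(q**2 + 5*q + 2) - q before any limit law applies.


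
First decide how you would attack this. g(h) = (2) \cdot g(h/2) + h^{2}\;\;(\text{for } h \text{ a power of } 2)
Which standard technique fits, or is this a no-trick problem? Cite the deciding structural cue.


Verdict: the master substitution — the argument contracts 2-fold per step: reindex h exponentially and solve the linear recurrence in the new index.


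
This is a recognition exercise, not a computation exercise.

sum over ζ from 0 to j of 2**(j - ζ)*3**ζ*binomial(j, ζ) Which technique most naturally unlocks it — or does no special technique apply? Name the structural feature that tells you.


Diagnosis: the binomial theorem — binomial coefficients against complementary powers of 3 and 2: recognize the binomial expansion and resum.


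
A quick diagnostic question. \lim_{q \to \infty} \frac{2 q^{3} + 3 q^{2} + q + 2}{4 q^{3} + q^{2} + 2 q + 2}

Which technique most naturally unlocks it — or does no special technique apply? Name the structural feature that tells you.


Diagnosis: dominant-term comparison — divide by the highest power of q present: lower-order terms vanish and the dominant ratio remains. Differentiating the expression as a single quotient would eventually settle it as well; matching dominant growth settles it immediately.


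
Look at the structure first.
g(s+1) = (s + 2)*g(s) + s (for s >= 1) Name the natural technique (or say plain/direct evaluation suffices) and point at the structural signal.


Technique: a summation factor — first-order, linear, moving coefficient s + 2: the discrete analogue of an integrating factor handles it.


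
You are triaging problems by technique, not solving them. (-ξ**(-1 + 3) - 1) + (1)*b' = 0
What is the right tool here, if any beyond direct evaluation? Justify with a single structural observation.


Method: no special technique — the slope is a pure function of ξ; integrate both sides and be done.


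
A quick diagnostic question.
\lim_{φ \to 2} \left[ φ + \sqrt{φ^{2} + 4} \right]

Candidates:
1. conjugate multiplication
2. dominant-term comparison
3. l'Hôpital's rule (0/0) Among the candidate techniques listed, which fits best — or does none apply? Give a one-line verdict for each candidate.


Technique: no special technique — the function is continuous at 2; evaluation is itself the limit, no machinery required.
- conjugate multiplication — there are no radicals in tension whose conjugate would simplify matters.
- dominant-term comparison: no ranking of term growth rates resolves the limit here.
- l'Hôpital's rule (0/0): substituting the point gives a finite value outright — there is no indeterminate clash to repair.


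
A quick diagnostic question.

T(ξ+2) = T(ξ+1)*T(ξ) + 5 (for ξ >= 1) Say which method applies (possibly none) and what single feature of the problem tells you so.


Verdict: no special technique — a nonlinear dependence on earlier terms breaks linearity, and with it every superposition-based closed form.


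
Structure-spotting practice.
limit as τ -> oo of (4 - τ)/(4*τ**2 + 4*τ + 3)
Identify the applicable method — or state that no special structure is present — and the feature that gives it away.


Diagnosis: dominant-term comparison — growth-rate triage: the leading powers of τ decide the limit, everything else is noise. l'Hôpital's at-infinity variant applies to the expression viewed as a single quotient; the leading-term comparison is the direct route.


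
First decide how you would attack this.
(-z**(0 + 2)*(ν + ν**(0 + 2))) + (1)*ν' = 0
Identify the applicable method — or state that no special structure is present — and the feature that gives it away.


Verdict: separation of variables — solved for the derivative, the right side splits multiplicatively into a function of each variable alone — divide and integrate each side. Rearranged, this also fits the Bernoulli template directly; separation reads the product structure as given.


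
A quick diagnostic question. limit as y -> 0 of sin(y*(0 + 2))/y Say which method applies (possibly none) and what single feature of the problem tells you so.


Verdict: l'Hôpital's rule (0/0) — substituting 0 gives 0 over 0; differentiate top and bottom once and re-evaluate. One could equally expand both pieces locally and compare leading terms; the rule does that in one stroke.


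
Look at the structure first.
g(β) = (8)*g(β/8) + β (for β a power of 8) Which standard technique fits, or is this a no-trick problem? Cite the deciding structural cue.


Best approach: the master substitution — a divide-and-conquer shape: argument β/8, so change variables with β = 8^m and solve the linear version.


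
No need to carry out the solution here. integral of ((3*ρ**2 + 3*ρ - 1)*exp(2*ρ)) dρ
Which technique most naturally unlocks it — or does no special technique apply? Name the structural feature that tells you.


Technique: integration by parts — the integrand splits as 3*ρ**2 + 3*ρ - 1 times exp(2*ρ) — repeatedly differentiating the polynomial part kills it, which is the parts ladder.


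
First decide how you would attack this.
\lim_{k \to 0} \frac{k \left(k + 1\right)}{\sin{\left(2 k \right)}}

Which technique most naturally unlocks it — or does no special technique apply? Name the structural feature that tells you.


Verdict: l'Hôpital's rule (0/0) — numerator and denominator both vanish at 0 — a genuine 0/0 form, which is exactly when l'Hôpital applies. A first-order expansion at the point is an equally standard path; the rule packages it.


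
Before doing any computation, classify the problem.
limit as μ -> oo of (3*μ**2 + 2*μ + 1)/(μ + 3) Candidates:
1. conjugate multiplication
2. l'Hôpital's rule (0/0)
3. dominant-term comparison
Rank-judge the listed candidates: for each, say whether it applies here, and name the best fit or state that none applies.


Diagnosis: dominant-term comparison — divide by the highest power of μ present: lower-order terms vanish and the dominant ratio remains.
- conjugate multiplication — multiplying by a conjugate would not remove any indeterminacy here.
- l'Hôpital's rule (0/0): no 0/0 form appears: written as one quotient, top and bottom both grow without bound, and the ratio is decided by their leading terms.
- dominant-term comparison — yes — fits the structure here.


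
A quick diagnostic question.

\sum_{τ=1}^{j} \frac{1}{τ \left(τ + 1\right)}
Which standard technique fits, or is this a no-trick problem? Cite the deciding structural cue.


Technique: telescoping — \frac{1}{τ \left(τ + 1\right)} is a collapsed telescope: expand it into simple fractions to see the cancellation.


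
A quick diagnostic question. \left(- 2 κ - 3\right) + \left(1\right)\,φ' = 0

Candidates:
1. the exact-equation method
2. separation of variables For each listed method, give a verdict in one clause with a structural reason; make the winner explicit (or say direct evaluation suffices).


Diagnosis: no special technique — solved for the derivative, no φ appears — this is antidifferentiation in κ wearing ODE clothing.
- the exact-equation method — with the unknown absent from both coefficients, the cross-partial test holds emptily — nothing for the exact method to work on.
- separation of variables — separation is only trivially available — with the unknown absent from the slope this is a direct integration, not a separation problem.


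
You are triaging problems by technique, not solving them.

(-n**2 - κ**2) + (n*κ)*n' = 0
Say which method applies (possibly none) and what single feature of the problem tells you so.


Method: the homogeneous substitution — the slope's numerator and denominator share total degree; set v = n/κ and the equation drops to separable form. This doubles as a Bernoulli equation in the unknown as written; the homogeneous route needs no setup at all.


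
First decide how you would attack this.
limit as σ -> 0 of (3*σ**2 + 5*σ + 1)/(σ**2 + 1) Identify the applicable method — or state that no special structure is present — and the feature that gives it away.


Verdict: no special technique — no vanishing denominator and no indeterminate clash at the point — evaluation is immediate.


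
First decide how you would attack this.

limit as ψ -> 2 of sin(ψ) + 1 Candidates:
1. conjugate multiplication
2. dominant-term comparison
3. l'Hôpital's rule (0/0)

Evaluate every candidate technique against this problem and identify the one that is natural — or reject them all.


Verdict: no special technique — the expression is continuous at 2 — substitute and evaluate; no indeterminate form appears.
- conjugate multiplication — no divergent radical difference is present for a conjugate pair to cancel.
- dominant-term comparison: this is not a rational comparison of growth rates at infinity.
- l'Hôpital's rule (0/0) — substituting the point produces a determinate value, not a 0 over 0 clash.


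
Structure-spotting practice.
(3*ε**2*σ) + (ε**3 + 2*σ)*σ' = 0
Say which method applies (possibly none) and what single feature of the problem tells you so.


Verdict: the exact-equation method — because the two cross partials coincide, the form is conservative as written — recover its potential in (ε, σ).


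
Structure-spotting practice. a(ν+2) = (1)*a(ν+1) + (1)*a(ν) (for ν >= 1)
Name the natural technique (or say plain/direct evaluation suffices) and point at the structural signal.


Method: the characteristic-root method — the recurrence treats every index alike (constant coefficients, no forcing) — precisely the regime where r^ν trials close it.


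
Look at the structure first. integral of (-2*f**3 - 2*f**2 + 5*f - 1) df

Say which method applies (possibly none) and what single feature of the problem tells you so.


Method: no special technique — scan for structure and find none: constant multiples of powers of f, integrate directly.


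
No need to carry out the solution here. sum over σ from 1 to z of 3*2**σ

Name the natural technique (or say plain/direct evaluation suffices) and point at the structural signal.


Technique: the geometric series formula — term-over-term division gives 2 every time — index-free ratio, geometric sum formula applies.


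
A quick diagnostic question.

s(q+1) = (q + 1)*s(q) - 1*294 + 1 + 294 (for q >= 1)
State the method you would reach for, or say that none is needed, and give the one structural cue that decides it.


Best approach: a summation factor — first-order, linear, moving coefficient q + 1: the discrete analogue of an integrating factor handles it.


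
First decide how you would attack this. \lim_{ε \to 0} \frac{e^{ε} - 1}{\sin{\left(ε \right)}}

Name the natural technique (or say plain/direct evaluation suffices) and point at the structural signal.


Technique: l'Hôpital's rule (0/0) — plug in 0: top and bottom both hit zero, so differentiate each and retry. A first-order expansion at the point is an equally standard path; the rule packages it.


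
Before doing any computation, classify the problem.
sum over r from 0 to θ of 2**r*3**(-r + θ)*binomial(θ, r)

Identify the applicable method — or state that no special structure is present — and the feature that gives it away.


Technique: the binomial theorem — binomial coefficients against complementary powers of 2 and 3: recognize the binomial expansion and resum.


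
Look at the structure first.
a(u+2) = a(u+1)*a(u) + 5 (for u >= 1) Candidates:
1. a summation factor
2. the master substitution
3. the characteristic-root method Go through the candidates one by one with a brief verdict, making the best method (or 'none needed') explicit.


Verdict: no special technique — the unknown enters the rule nonlinearly, not as a weighted sum — no linear method is even well-posed.
- a summation factor — the recursion is nonlinear — outside the first-order linear family a summation factor addresses.
- the master substitution: with no divided-index recursive call, reindexing by powers of a base buys nothing.
- the characteristic-root method — the recursion is nonlinear in the sequence values, so no linear-modes ansatz applies.


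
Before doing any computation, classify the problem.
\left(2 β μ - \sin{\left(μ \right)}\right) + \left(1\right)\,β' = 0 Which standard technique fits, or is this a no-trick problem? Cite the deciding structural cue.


Diagnosis: a linear integrating factor — the unknown enters only to the first power against a nonzero forcing term — the integrating-factor template applies directly.


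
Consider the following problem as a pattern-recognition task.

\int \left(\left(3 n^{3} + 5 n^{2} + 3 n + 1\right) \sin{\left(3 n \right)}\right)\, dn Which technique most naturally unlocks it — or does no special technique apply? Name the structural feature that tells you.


Diagnosis: integration by parts — differentiate 3 n^{3} + 5 n^{2} + 3 n + 1, integrate \sin{\left(3 n \right)}: each pass lowers the polynomial degree, so parts terminates.


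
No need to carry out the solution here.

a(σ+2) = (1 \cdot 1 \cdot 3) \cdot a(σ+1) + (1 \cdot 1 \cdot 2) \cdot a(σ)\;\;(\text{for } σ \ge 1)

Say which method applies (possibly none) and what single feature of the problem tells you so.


Best approach: the characteristic-root method — because shifting σ leaves the equation's coefficients unchanged, exponential trials reduce it to algebra.


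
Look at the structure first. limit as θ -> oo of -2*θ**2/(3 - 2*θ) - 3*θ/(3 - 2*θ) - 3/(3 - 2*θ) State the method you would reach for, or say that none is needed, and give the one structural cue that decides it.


Best approach: dominant-term comparison — as θ grows, only the highest-degree terms matter — compare leading terms and read the limit off. As a single quotient, the ∞/∞ shape would yield to repeated differentiation as well — the growth comparison gets there in one look.


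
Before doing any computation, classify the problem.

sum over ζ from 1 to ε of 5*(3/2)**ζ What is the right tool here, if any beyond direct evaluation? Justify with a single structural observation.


Verdict: the geometric series formula — the ratio of consecutive terms is the constant 3/2, independent of the index — a geometric sum.


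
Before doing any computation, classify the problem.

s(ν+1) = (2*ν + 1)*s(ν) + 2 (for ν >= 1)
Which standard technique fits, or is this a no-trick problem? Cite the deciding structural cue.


Verdict: a summation factor — the coefficient 2*ν + 1 drifts with the index, so no fixed root exists; normalizing by the cumulative product telescopes it.


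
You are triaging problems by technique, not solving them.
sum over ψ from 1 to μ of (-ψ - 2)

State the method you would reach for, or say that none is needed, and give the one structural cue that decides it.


Best approach: no special technique — the sum is polynomial through and through; closed forms for each power of ψ finish it directly.


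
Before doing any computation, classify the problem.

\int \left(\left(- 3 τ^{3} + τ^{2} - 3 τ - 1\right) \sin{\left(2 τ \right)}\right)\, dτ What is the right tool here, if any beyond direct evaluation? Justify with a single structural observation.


Technique: integration by parts — a polynomial - 3 τ^{3} + τ^{2} - 3 τ - 1 against the kernel \sin{\left(2 τ \right)} is the signature bounded-ladder case for integration by parts.


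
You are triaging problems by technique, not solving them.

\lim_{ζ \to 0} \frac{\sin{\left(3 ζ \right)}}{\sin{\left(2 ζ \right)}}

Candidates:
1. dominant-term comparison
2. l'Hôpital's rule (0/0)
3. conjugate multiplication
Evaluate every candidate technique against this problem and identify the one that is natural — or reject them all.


Best approach: l'Hôpital's rule (0/0) — both numerator and denominator vanish at 0: the genuine 0/0 indeterminate that l'Hôpital exists for. Known elementary limits would finish this too — the rule just bypasses the case analysis.
- dominant-term comparison — no dominant-degree comparison decides it.
- l'Hôpital's rule (0/0) — applicable, and directly so.
- conjugate multiplication — there is no infinity-minus-infinity radical difference to rationalize.


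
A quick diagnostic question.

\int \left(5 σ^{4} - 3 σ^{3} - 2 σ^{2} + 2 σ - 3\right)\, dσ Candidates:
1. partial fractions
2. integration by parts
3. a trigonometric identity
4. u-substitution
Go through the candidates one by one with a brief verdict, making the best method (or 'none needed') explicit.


Best approach: no special technique — nothing composite, nothing rational, nothing trigonometric — each constant-multiple power of σ integrates by the power rule alone.
- partial fractions: there is no rational-function structure to decompose.
- integration by parts: parts would only shuffle a directly integrable integrand.
- a trigonometric identity — there is no trigonometric structure at all — the integrand carries no sine or cosine to rewrite.
- u-substitution — any workable substitution here is cosmetic — the integrand is already in directly integrable form.


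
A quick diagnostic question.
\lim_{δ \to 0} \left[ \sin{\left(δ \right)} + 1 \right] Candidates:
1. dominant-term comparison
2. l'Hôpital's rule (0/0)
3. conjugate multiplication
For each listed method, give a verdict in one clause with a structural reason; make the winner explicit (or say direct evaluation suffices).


Verdict: no special technique — the expression is continuous at the evaluation point — substitute directly; no indeterminate form appears.
- dominant-term comparison — leading-power comparison does not apply to this form.
- l'Hôpital's rule (0/0): substituting the point produces a determinate value, not a 0 over 0 clash.
- conjugate multiplication — no divergent radical difference is present for a conjugate pair to cancel.


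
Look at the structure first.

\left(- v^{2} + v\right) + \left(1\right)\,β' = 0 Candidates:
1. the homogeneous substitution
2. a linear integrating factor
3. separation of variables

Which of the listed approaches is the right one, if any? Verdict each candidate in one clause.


Technique: no special technique — the slope is a function of v alone, so integrate both sides directly.
- the homogeneous substitution: the ratio of the variables does not determine the slope.
- a linear integrating factor: with the unknown absent the integrating factor is a formality; direct integration is the working structure.
- separation of variables — separation is only trivially available — with the unknown absent from the slope this is a direct integration, not a separation problem.


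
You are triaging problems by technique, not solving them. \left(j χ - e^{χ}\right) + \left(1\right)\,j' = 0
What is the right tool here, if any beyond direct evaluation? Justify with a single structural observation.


Diagnosis: a linear integrating factor — first power of j, nonzero forcing: the integrating-factor recipe applies verbatim with p = χ.


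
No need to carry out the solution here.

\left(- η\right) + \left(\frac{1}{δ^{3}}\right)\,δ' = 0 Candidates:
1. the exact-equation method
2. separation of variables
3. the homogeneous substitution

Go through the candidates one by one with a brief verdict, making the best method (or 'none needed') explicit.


Technique: separation of variables — separating collects all δ-dependence with the derivative and leaves all η-dependence opposite: variables separate.
- the exact-equation method — with no real cross-dependence between the variables, the exact-equation machinery is a detour rather than the natural reading.
- separation of variables — yes, a natural case for it.
- the homogeneous substitution — solved for the derivative, the right side changes under joint scaling of the two variables.


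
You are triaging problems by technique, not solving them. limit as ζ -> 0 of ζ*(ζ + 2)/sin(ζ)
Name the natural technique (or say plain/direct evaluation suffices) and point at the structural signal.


Diagnosis: l'Hôpital's rule (0/0) — substituting 0 gives 0 over 0; differentiate top and bottom once and re-evaluate. A local series expansion at the point resolves it as well; the rule is the packaged version of that step.


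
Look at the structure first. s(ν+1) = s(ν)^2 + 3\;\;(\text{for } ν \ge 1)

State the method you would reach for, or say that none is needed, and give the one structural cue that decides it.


Diagnosis: no special technique — once the recursion is nonlinear, characteristic roots, master substitutions, and summation factors are all off the table.


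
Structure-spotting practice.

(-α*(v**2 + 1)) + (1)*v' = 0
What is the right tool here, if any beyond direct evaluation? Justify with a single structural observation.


Technique: separation of variables — one side of the product carries the independent variable, the other the unknown — the textbook separation shape.


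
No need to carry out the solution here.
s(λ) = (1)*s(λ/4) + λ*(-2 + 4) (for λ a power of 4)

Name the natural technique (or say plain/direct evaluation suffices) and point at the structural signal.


Diagnosis: the master substitution — divide-the-index recursion (λ/4 inside the call) straightens out once the index is rewritten as 4^m.


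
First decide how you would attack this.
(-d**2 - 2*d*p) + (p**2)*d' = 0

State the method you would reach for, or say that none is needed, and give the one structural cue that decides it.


Best approach: the homogeneous substitution — the slope's numerator and denominator have matching total degree, so it depends only on d/p and the ratio substitution collapses it. A Bernoulli rewrite works here as the equation stands — the homogeneous substitution is the more immediate reading.


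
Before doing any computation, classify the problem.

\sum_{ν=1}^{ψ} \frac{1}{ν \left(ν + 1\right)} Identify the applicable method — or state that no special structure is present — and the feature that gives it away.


Diagnosis: telescoping — after splitting \frac{1}{ν \left(ν + 1\right)} into partial fractions, the pieces are shifted copies of one function and cancel telescopically.


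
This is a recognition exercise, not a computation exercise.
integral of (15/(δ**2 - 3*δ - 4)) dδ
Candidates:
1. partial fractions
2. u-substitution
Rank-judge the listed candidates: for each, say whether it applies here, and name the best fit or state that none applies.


Technique: partial fractions — a proper rational integrand over the factorable δ**2 - 3*δ - 4: partial fractions reduce it to elementary pieces.
- partial fractions: yes — fits the structure here.
- u-substitution — no subexpression of the integrand serves as a whole-integral substitution inner — individual terms may offer their own, but none carries its derivative as a factor of the full integrand; a working change of variable would have to be constructed from outside the expression.


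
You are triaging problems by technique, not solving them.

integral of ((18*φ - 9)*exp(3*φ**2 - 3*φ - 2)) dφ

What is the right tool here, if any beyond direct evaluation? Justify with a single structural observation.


Best approach: u-substitution — viewed as a product, the integrand is a composition evaluated at 3*φ**2 - 3*φ - 2 times (a constant multiple of) that inner expression's derivative, so u = 3*φ**2 - 3*φ - 2 makes it elementary.


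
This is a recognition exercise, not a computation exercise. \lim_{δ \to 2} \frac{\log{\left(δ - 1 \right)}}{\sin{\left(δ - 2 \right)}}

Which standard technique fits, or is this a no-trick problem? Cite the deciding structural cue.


Technique: l'Hôpital's rule (0/0) — numerator and denominator both vanish at 2 — a genuine 0/0 form, which is exactly when l'Hôpital applies. Expanding numerator and denominator to first order gives the same value — the rule automates exactly that.


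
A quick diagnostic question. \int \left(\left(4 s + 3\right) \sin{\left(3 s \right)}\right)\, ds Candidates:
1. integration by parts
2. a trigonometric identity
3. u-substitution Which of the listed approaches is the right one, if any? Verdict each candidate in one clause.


Verdict: integration by parts — 4 s + 3 dies after finitely many derivatives while \sin{\left(3 s \right)} cycles under integration — the tabular/parts setup.
- integration by parts — yes, a natural case for it.
- a trigonometric identity — neither the even-power reduction nor the product-to-sum identity applies to this structure.
- u-substitution — no subexpression of the integrand pairs with its own derivative as a factor — individual terms may offer their own substitutions, but any change of variable covering the whole integral would have to be constructed from outside the expression.


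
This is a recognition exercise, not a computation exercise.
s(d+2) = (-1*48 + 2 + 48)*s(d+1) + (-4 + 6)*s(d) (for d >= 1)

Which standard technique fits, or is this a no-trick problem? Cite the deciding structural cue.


Verdict: the characteristic-root method — linear, homogeneous, constant coefficients: solutions of the form r^d exist — find the roots of the characteristic polynomial.
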